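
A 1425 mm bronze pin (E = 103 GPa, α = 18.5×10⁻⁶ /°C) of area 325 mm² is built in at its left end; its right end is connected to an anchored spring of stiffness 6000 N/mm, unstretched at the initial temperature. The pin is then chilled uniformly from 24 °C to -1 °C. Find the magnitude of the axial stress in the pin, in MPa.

The unrestrained thermal change is αΔT L = 18.5×10⁻⁶ × 25 × 1425 = 0.6591 mm.
With a force P in the spring, the elastic change of the pin is PL/(AE) and that of the spring is P/k; compatibility requires their sum to equal δ_free.
P [ L/(AE) + 1/k ] = δ_free → P [ 1425/(325×103×10³) + 1/(6000) ] = 0.6591.
P = 0.6591 / 0.0002092 = 3150 N.
σ = P/A = 3150/325 = 9.692 MPa.

σ ≈ 9.69 MPa (tensile)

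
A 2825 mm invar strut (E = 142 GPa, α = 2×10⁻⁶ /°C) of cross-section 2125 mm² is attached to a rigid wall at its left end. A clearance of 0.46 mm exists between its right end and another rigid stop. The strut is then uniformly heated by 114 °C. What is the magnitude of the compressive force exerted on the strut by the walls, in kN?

Unrestrained expansion: δ_free = αΔT L = 2×10⁻⁶ × 114 × 2825 = 0.6441 mm.
The gap closes (δ_free > 0.46 mm) and the wall then resists a further 0.6441 − 0.46 = 0.1841 mm of expansion.
That suppressed elongation corresponds to σ = E·Δ/L = 142×10³ × 0.1841/2825 = 9.254 MPa.
Force on the wall = σA = 9.254 × 2125 mm² = 19.66 kN.

P ≈ 19.7 kN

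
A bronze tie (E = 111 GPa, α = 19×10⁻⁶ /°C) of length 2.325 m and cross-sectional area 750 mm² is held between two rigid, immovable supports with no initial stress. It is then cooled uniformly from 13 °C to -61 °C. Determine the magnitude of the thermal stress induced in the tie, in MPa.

With length fixed, the mechanical strain must cancel the thermal strain αΔT = 19×10⁻⁶ × 74 = 1406×10⁻⁶.
Hence σ = E·αΔT = 111×10³ × 1406×10⁻⁶ = 156.1 MPa, tensile.

σ ≈ 156 MPa (tensile)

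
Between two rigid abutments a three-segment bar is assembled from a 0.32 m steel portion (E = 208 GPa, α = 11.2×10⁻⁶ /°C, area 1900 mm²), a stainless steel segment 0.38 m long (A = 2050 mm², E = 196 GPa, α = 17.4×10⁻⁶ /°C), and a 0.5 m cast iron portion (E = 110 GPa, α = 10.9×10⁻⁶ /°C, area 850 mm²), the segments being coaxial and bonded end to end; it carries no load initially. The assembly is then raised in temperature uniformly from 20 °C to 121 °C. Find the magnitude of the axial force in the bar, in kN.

If the supports were absent, the total length change would be Σ αᵢΔT Lᵢ = 11.2×10⁻⁶×101×320 + 17.4×10⁻⁶×101×380 + 10.9×10⁻⁶×101×500 = 1.58 mm.
The rigid supports impose zero overall length change; the single axial force P common to all segments must satisfy P Σ Lᵢ/(AᵢEᵢ) = δ_free.
Σ Lᵢ/(AᵢEᵢ) = 320/(1900×208×10³) + 380/(2050×196×10³) + 500/(850×110×10³) = 7.103×10⁻⁶ mm/N.
Hence P = δ_free / Σ(L/AE) = 1.58/7.103×10⁻⁶ = 222.5 kN (compressive).

P ≈ 222 kN (compressive)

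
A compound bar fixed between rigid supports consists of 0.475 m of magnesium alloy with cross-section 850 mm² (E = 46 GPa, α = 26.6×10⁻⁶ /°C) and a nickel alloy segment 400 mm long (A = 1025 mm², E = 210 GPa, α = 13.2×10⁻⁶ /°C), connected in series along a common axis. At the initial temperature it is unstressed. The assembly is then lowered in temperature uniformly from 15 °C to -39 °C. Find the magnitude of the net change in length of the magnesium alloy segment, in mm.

With the walls removed the bar would change length by δ_free = Σ αᵢΔT Lᵢ = 26.6×10⁻⁶×54×475 + 13.2×10⁻⁶×54×400 = 0.9674 mm.
The walls prevent any net length change, so an axial force P (same in every segment) develops. Compatibility: P · Σ Lᵢ/(AᵢEᵢ) = δ_free.
The series flexibility is Σ Lᵢ/(AᵢEᵢ) = 475/(850×46×10³) + 400/(1025×210×10³) = 1.401×10⁻⁵ mm/N.
So P = 0.9674 / 1.401×10⁻⁵ = 69.07 kN, tensile.
For the magnesium alloy segment, free thermal change = 26.6×10⁻⁶×54×475 = 0.6823 mm and elastic change from P = 69070×475/(850×46×10³) = 0.8391 mm; these oppose, so the net change is 0.157 mm (segment lengthens).

|ΔL| ≈ 0.157 mm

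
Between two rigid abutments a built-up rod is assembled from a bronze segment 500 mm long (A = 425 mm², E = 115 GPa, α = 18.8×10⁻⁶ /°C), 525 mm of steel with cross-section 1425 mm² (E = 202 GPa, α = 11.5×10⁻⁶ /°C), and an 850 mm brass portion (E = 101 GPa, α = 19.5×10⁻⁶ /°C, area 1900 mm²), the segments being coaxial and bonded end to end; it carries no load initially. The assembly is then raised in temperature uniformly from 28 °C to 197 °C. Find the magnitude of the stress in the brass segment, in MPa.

σ ≈ 173 MPa (compressive)

With the walls removed the bar would change length by δ_free = Σ αᵢΔT Lᵢ = 18.8×10⁻⁶×169×500 + 11.5×10⁻⁶×169×525 + 19.5×10⁻⁶×169×850 = 5.41 mm.
The walls prevent any net length change, so an axial force P (same in every segment) develops. Compatibility: P · Σ Lᵢ/(AᵢEᵢ) = δ_free.
The series flexibility is Σ Lᵢ/(AᵢEᵢ) = 500/(425×115×10³) + 525/(1425×202×10³) + 850/(1900×101×10³) = 1.648×10⁻⁵ mm/N.
P = 5.41 / 1.648×10⁻⁵ = 328200 N = 328.2 kN, compressive.
σ_{brass} = P / A = 328200 / 1900 = 172.7 MPa.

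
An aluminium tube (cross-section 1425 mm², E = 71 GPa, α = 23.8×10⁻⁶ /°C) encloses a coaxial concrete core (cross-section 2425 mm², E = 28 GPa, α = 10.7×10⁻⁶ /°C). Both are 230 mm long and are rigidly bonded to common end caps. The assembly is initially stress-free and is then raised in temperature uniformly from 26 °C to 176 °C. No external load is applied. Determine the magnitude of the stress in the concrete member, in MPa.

σ ≈ 32.9 MPa (tensile)

Both members must finish at the same length. With the larger α, the aluminium tends to over-expand; the plates restrain it, putting the aluminium in compression and the concrete in tension. With no external load the two internal forces are equal and opposite, magnitude P.
Setting the final lengths equal and cancelling L: (α₁ − α₂)ΔT = P/(A₁E₁) + P/(A₂E₂).
|α₁ − α₂|·ΔT = 13.1×10⁻⁶ × 150 = 0.001965.
1/(A₁E₁) + 1/(A₂E₂) = 1/(1425×71×10³) + 1/(2425×28×10³) = 2.461×10⁻⁸ N⁻¹.
P = 0.001965 / 2.461×10⁻⁸ = 79840 N = 79.84 kN.
σ_{concrete} = P/A₂ = 79840/2425 = 32.92 MPa, tensile.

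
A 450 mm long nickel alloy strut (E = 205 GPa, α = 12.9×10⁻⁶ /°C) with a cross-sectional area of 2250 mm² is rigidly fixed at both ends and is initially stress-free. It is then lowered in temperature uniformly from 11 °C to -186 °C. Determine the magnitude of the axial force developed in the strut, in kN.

P ≈ 1170 kN (tensile)

Full restraint means ε = 0, so the stress is σ = EαΔT = 205×10³ × 12.9×10⁻⁶ × 197 = 521 MPa.
Then P = σA = 521 × 2250 mm² = 1172 kN, tensile.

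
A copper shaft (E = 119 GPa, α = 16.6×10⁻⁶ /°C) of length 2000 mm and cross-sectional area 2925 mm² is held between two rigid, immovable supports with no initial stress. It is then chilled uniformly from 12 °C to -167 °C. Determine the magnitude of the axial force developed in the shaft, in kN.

With zero net strain, σ = E·αΔT = 119 GPa × 16.6×10⁻⁶ × 179 = 353.6 MPa.
Then P = σA = 353.6 × 2925 mm² = 1034 kN, tensile.

P ≈ 1030 kN (tensile)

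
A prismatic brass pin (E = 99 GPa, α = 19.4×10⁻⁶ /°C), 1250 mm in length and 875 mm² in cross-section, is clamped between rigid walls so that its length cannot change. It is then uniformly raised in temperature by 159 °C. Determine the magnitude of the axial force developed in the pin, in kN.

The ends cannot move, so σ = EαΔT = 99×10³ × 19.4×10⁻⁶ × 159 = 305.4 MPa.
Axial force P = σA = 305.4 × 875 = 267200 N = 267.2 kN, compressive.

P ≈ 267 kN (compressive)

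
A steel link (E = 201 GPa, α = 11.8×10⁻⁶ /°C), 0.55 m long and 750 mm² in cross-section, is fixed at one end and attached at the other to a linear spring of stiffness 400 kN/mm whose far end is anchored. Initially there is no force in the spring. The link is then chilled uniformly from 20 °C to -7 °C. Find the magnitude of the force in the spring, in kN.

Free thermal contraction: δ_free = αΔT L = 11.8×10⁻⁶ × 27 × 550 = 0.1752 mm.
Let P be the tensile force in the spring. The link extends elastically by PL/(AE) and the spring stretches by P/k; together these equal δ_free.
So P = δ_free / [L/(AE) + 1/k] = 0.1752 / [ 550/(750×201×10³) + 1/(400×10³) ].
P = 0.1752 / 6.148×10⁻⁶ = 28500 N.

P ≈ 28.5 kN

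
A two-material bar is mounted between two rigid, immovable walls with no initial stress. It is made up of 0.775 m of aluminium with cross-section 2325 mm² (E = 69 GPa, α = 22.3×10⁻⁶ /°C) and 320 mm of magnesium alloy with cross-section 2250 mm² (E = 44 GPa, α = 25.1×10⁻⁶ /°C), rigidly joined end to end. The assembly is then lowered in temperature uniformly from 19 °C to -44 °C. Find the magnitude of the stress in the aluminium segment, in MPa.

σ ≈ 85.1 MPa (tensile)

If the supports were absent, the total length change would be Σ αᵢΔT Lᵢ = 22.3×10⁻⁶×63×775 + 25.1×10⁻⁶×63×320 = 1.595 mm.
The rigid supports impose zero overall length change; the single axial force P common to all segments must satisfy P Σ Lᵢ/(AᵢEᵢ) = δ_free.
The series flexibility is Σ Lᵢ/(AᵢEᵢ) = 775/(2325×69×10³) + 320/(2250×44×10³) = 8.063×10⁻⁶ mm/N.
So P = 1.595 / 8.063×10⁻⁶ = 197.8 kN, tensile.
σ_{aluminium} = P / A = 197800 / 2325 = 85.07 MPa.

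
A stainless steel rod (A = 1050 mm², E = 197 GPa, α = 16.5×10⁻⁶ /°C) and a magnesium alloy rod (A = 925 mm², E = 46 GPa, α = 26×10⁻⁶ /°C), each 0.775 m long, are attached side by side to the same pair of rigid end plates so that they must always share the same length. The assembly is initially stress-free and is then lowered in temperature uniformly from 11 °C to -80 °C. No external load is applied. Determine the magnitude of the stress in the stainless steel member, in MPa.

Equilibrium of a rigid end plate with no external load gives equal and opposite internal forces ±P in the two members. Since α_{magnesium alloy} > α_{stainless steel}, cooling drives the magnesium alloy into tension and the stainless steel into compression.
Setting the final lengths equal and cancelling L: (α₁ − α₂)ΔT = P/(A₁E₁) + P/(A₂E₂).
|α₁ − α₂|·ΔT = 9.5×10⁻⁶ × 91 = 0.0008645.
1/(A₁E₁) + 1/(A₂E₂) = 1/(1050×197×10³) + 1/(925×46×10³) = 2.834×10⁻⁸ N⁻¹.
P = 0.0008645 / 2.834×10⁻⁸ = 30510 N = 30.51 kN.
σ_{stainless steel} = P/A₁ = 30510/1050 = 29.06 MPa, compressive.

σ ≈ 29.1 MPa (compressive)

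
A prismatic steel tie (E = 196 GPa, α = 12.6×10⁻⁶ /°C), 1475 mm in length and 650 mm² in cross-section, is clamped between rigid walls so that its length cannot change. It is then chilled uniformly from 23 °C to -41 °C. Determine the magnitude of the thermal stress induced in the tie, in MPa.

σ ≈ 158 MPa (tensile)

The supports are rigid, so the total axial strain is zero. The restrained thermal strain is ε = αΔT = 12.6×10⁻⁶ × 64 = 806.4×10⁻⁶.
σ = EαΔT = 196×10³ × 12.6×10⁻⁶ × 64 = 158.1 MPa (tensile; the tie is trying to contract).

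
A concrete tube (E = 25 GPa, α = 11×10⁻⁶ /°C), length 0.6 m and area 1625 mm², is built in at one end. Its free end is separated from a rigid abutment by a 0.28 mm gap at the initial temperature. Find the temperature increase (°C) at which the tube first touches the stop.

ΔT ≈ 42.4 °C

The gap closes when αΔT L = 0.28 mm, since the tube is still unstressed at that instant.
ΔT = 0.28 / (11×10⁻⁶ × 600) = 42.42 °C.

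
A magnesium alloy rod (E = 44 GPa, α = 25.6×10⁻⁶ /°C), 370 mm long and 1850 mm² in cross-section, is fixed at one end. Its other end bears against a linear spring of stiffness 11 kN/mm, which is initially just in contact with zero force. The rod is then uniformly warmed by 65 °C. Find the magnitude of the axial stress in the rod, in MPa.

The unrestrained thermal change is αΔT L = 25.6×10⁻⁶ × 65 × 370 = 0.6157 mm.
With a force P in the spring, the elastic change of the rod is PL/(AE) and that of the spring is P/k; compatibility requires their sum to equal δ_free.
So P = δ_free / [L/(AE) + 1/k] = 0.6157 / [ 370/(1850×44×10³) + 1/(11×10³) ].
P = 0.6157 / 9.545×10⁻⁵ = 6450 N.
σ = P/A = 6450/1850 = 3.486 MPa.

σ ≈ 3.49 MPa (compressive)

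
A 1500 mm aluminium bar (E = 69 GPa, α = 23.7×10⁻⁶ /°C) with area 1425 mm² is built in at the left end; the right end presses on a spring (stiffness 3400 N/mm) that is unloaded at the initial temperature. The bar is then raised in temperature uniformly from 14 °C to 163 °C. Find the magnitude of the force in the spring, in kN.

P ≈ 17.1 kN

If the spring were absent the bar would lengthen by αΔT L = 23.7×10⁻⁶ × 149 × 1500 = 5.297 mm.
Let P be the compressive force at the spring. The bar shortens elastically by PL/(AE) and the spring compresses by P/k; together these equal δ_free.
So P = δ_free / [L/(AE) + 1/k] = 5.297 / [ 1500/(1425×69×10³) + 1/(3400) ].
P = 5.297 / 0.0003094 = 17120 N.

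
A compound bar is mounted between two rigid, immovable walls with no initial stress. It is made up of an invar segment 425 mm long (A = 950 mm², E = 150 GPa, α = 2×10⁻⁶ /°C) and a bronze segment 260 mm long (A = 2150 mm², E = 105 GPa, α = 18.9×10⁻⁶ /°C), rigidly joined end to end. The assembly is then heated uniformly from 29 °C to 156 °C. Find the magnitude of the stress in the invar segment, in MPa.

σ ≈ 186 MPa (compressive)

Free thermal expansion of the whole bar: Σ αᵢΔT Lᵢ = 2×10⁻⁶×127×425 + 18.9×10⁻⁶×127×260 = 0.732 mm.
The rigid supports impose zero overall length change; the single axial force P common to all segments must satisfy P Σ Lᵢ/(AᵢEᵢ) = δ_free.
Σ Lᵢ/(AᵢEᵢ) = 425/(950×150×10³) + 260/(2150×105×10³) = 4.134×10⁻⁶ mm/N.
So P = 0.732 / 4.134×10⁻⁶ = 177.1 kN, compressive.
σ_{invar} = P / A = 177100 / 950 = 186.4 MPa.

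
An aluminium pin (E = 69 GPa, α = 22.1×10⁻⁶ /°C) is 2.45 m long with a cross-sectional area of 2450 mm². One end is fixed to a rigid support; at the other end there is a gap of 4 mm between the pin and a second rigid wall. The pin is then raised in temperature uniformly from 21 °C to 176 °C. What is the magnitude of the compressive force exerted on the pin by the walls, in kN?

If the wall were absent the pin would grow by αΔT L = 22.1×10⁻⁶ × 155 × 2450 = 8.392 mm.
After closing the 4 mm clearance, 8.392 − 4 = 4.392 mm of expansion remains to be suppressed by the wall.
Compatibility: PL/(AE) = 4.392 mm, so σ = P/A = E × (4.392/2450) = 123.7 MPa.
P = σA = 123.7 × 2450 = 303.1 kN.

P ≈ 303 kN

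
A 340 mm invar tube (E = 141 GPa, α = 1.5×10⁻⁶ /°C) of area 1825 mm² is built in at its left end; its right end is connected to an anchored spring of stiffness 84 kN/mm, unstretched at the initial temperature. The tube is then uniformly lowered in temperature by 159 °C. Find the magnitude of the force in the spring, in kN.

Free thermal contraction: δ_free = αΔT L = 1.5×10⁻⁶ × 159 × 340 = 0.08109 mm.
With a force P in the spring, the elastic change of the tube is PL/(AE) and that of the spring is P/k; compatibility requires their sum to equal δ_free.
P [ L/(AE) + 1/k ] = δ_free → P [ 340/(1825×141×10³) + 1/(84×10³) ] = 0.08109.
P = 0.08109 / 1.323×10⁻⁵ = 6131 N.

P ≈ 6.13 kN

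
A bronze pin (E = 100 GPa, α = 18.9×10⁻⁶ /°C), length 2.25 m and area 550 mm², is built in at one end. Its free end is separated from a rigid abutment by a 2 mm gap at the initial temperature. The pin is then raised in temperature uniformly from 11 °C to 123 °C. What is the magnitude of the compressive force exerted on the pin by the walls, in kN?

Free thermal elongation = αΔT L = 18.9×10⁻⁶ × 112 × 2250 = 4.763 mm.
This exceeds the 2 mm gap, so the wall pushes back. The portion of expansion that must be recovered elastically is δ_free − gap = 4.763 − 2 = 2.763 mm.
So σ = E(δ_free − g)/L = 100×10³ × 2.763/2250 = 122.8 MPa.
P = σA = 122.8 × 550 = 67.54 kN.

P ≈ 67.5 kN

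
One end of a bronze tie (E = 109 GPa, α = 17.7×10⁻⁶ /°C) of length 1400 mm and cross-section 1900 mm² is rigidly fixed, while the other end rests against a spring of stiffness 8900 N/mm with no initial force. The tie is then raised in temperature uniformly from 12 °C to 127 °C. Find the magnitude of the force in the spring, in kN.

P ≈ 23.9 kN

The unrestrained thermal change is αΔT L = 17.7×10⁻⁶ × 115 × 1400 = 2.85 mm.
With a force P in the spring, the elastic change of the tie is PL/(AE) and that of the spring is P/k; compatibility requires their sum to equal δ_free.
So P = δ_free / [L/(AE) + 1/k] = 2.85 / [ 1400/(1900×109×10³) + 1/(8900) ].
P = 2.85 / 0.0001191 = 23920 N.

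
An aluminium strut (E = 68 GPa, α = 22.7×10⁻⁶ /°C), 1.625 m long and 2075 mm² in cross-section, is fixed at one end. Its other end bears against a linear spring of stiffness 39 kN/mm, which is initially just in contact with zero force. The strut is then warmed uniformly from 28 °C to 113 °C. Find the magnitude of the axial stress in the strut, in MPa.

σ ≈ 40.7 MPa (compressive)

The unrestrained thermal change is αΔT L = 22.7×10⁻⁶ × 85 × 1625 = 3.135 mm.
Let P be the compressive force at the spring. The strut shortens elastically by PL/(AE) and the spring compresses by P/k; together these equal δ_free.
So P = δ_free / [L/(AE) + 1/k] = 3.135 / [ 1625/(2075×68×10³) + 1/(39×10³) ].
P = 3.135 / 3.716×10⁻⁵ = 84380 N.
σ = P/A = 84380/2075 = 40.67 MPa.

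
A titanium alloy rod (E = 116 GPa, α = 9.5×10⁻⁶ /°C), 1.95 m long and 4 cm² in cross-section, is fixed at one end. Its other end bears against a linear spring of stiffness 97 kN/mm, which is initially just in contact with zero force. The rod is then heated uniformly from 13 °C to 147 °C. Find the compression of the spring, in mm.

Free thermal expansion: δ_free = αΔT L = 9.5×10⁻⁶ × 134 × 1950 = 2.482 mm.
With a force P in the spring, the elastic change of the rod is PL/(AE) and that of the spring is P/k; compatibility requires their sum to equal δ_free.
P [ L/(AE) + 1/k ] = δ_free → P [ 1950/(400×116×10³) + 1/(97×10³) ] = 2.482.
P = 2.482 / 5.234×10⁻⁵ = 47430 N.
Spring compression = P/k = 47430/(97×10³) = 0.489 mm.

δ ≈ 0.489 mm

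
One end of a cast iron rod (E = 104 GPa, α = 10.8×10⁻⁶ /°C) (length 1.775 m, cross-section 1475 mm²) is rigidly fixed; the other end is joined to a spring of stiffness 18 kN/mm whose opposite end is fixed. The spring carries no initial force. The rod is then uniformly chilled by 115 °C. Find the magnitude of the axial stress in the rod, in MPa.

If the spring were absent the rod would shorten by αΔT L = 10.8×10⁻⁶ × 115 × 1775 = 2.205 mm.
Let P be the tensile force in the spring. The rod extends elastically by PL/(AE) and the spring stretches by P/k; together these equal δ_free.
P [ L/(AE) + 1/k ] = δ_free → P [ 1775/(1475×104×10³) + 1/(18×10³) ] = 2.205.
P = 2.205 / 6.713×10⁻⁵ = 32840 N.
σ = P/A = 32840/1475 = 22.27 MPa.

σ ≈ 22.3 MPa (tensile)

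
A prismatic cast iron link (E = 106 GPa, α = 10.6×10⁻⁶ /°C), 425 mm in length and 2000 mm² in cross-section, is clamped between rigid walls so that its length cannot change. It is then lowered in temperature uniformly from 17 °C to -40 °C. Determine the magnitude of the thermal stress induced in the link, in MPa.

σ ≈ 64 MPa (tensile)

Because both ends are immovable the net strain is zero, and the suppressed thermal strain is αΔT = 10.6×10⁻⁶ × 57 = 604.2×10⁻⁶.
The stress required to suppress this strain is σ = Eε = 106×10³ × 604.2×10⁻⁶ = 64.05 MPa, tensile since the link is trying to contract.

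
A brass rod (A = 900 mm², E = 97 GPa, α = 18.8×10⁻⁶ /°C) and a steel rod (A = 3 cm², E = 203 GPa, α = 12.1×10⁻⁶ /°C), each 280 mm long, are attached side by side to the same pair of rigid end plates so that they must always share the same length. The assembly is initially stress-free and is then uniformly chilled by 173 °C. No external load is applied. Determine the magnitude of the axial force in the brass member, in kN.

Equilibrium of a rigid end plate with no external load gives equal and opposite internal forces ±P in the two members. Since α_{brass} > α_{steel}, cooling drives the brass into tension and the steel into compression.
Compatibility of the two members (thermal + elastic change equal): (α₁ − α₂)ΔT = P·[1/(A₁E₁) + 1/(A₂E₂)].
|α₁ − α₂|·ΔT = 6.7×10⁻⁶ × 173 = 0.001159.
1/(A₁E₁) + 1/(A₂E₂) = 1/(900×97×10³) + 1/(300×203×10³) = 2.788×10⁻⁸ N⁻¹.
So P = 0.001159 / 2.788×10⁻⁸ = 41.58 kN.

P ≈ 41.6 kN (tensile in the brass)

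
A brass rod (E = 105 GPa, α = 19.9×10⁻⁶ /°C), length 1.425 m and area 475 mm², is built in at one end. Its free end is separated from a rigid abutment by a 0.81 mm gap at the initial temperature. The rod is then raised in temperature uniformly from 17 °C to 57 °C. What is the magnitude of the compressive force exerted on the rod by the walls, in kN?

Free thermal elongation = αΔT L = 19.9×10⁻⁶ × 40 × 1425 = 1.134 mm.
This exceeds the 0.81 mm gap, so the wall pushes back. The portion of expansion that must be recovered elastically is δ_free − gap = 1.134 − 0.81 = 0.3243 mm.
That suppressed elongation corresponds to σ = E·Δ/L = 105×10³ × 0.3243/1425 = 23.9 MPa.
Force on the wall = σA = 23.9 × 475 mm² = 11.35 kN.

P ≈ 11.4 kN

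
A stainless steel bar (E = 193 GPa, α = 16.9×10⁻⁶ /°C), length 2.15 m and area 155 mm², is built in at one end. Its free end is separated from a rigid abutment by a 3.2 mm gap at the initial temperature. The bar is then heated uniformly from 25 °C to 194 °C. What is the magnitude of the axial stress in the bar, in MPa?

Unrestrained expansion: δ_free = αΔT L = 16.9×10⁻⁶ × 169 × 2150 = 6.141 mm.
After closing the 3.2 mm clearance, 6.141 − 3.2 = 2.941 mm of expansion remains to be suppressed by the wall.
That suppressed elongation corresponds to σ = E·Δ/L = 193×10³ × 2.941/2150 = 264 MPa.

σ ≈ 264 MPa (compressive)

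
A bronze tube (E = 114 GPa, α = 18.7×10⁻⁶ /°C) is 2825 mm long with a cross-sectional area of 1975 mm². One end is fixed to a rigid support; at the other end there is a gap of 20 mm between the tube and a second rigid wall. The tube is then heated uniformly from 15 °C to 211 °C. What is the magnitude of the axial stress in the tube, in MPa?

Free thermal elongation = αΔT L = 18.7×10⁻⁶ × 196 × 2825 = 10.35 mm.
Since δ_free = 10.4 mm is less than the 20 mm gap, the tube never touches the wall. No axial force develops.

σ ≈ 0 MPa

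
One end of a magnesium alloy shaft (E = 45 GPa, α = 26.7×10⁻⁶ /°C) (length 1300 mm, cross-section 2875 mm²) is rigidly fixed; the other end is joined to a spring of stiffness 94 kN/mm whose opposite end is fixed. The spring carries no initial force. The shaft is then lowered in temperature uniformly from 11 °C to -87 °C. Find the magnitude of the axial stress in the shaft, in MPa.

If the spring were absent the shaft would shorten by αΔT L = 26.7×10⁻⁶ × 98 × 1300 = 3.402 mm.
Let P be the tensile force in the spring. The shaft extends elastically by PL/(AE) and the spring stretches by P/k; together these equal δ_free.
So P = δ_free / [L/(AE) + 1/k] = 3.402 / [ 1300/(2875×45×10³) + 1/(94×10³) ].
P = 3.402 / 2.069×10⁻⁵ = 164400 N.
σ = P/A = 164400/2875 = 57.19 MPa.

σ ≈ 57.2 MPa (tensile)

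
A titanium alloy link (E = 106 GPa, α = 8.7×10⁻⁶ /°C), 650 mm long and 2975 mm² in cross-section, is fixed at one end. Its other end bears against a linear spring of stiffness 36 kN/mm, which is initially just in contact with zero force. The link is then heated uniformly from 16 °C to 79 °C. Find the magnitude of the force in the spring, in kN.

The unrestrained thermal change is αΔT L = 8.7×10⁻⁶ × 63 × 650 = 0.3563 mm.
Let P be the compressive force at the spring. The link shortens elastically by PL/(AE) and the spring compresses by P/k; together these equal δ_free.
So P = δ_free / [L/(AE) + 1/k] = 0.3563 / [ 650/(2975×106×10³) + 1/(36×10³) ].
P = 0.3563 / 2.984×10⁻⁵ = 11940 N.

P ≈ 11.9 kN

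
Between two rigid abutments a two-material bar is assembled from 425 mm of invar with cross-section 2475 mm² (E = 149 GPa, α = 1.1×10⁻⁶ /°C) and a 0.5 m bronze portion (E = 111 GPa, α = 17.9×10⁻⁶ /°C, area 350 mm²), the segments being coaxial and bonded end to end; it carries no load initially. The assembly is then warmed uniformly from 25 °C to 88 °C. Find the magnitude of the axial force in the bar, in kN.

P ≈ 42.3 kN (compressive)

If the supports were absent, the total length change would be Σ αᵢΔT Lᵢ = 1.1×10⁻⁶×63×425 + 17.9×10⁻⁶×63×500 = 0.5933 mm.
The walls prevent any net length change, so an axial force P (same in every segment) develops. Compatibility: P · Σ Lᵢ/(AᵢEᵢ) = δ_free.
The series flexibility is Σ Lᵢ/(AᵢEᵢ) = 425/(2475×149×10³) + 500/(350×111×10³) = 1.402×10⁻⁵ mm/N.
Hence P = δ_free / Σ(L/AE) = 0.5933/1.402×10⁻⁵ = 42.31 kN (compressive).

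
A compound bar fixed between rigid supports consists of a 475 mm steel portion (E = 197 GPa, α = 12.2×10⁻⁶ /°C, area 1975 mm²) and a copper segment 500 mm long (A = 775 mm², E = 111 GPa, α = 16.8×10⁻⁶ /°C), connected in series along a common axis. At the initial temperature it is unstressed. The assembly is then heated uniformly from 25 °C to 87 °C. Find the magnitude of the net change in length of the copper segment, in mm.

With the walls removed the bar would change length by δ_free = Σ αᵢΔT Lᵢ = 12.2×10⁻⁶×62×475 + 16.8×10⁻⁶×62×500 = 0.8801 mm.
Since the ends are fixed, an axial force P builds up, equal in every segment, with P · Σ Lᵢ/(AᵢEᵢ) = δ_free.
Σ Lᵢ/(AᵢEᵢ) = 475/(1975×197×10³) + 500/(775×111×10³) = 7.033×10⁻⁶ mm/N.
So P = 0.8801 / 7.033×10⁻⁶ = 125.1 kN, compressive.
For the copper segment, free thermal change = 16.8×10⁻⁶×62×500 = 0.5208 mm and elastic change from P = 125100×500/(775×111×10³) = 0.7273 mm; these oppose, so the net change is 0.207 mm (segment shortens).

|ΔL| ≈ 0.207 mm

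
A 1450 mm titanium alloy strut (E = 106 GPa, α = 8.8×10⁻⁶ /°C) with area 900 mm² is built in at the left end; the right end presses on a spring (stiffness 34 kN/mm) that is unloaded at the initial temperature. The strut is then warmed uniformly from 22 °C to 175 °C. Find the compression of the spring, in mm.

δ ≈ 1.29 mm

If the spring were absent the strut would lengthen by αΔT L = 8.8×10⁻⁶ × 153 × 1450 = 1.952 mm.
Let P be the compressive force at the spring. The strut shortens elastically by PL/(AE) and the spring compresses by P/k; together these equal δ_free.
So P = δ_free / [L/(AE) + 1/k] = 1.952 / [ 1450/(900×106×10³) + 1/(34×10³) ].
P = 1.952 / 4.461×10⁻⁵ = 43760 N.
Spring compression = P/k = 43760/(34×10³) = 1.287 mm.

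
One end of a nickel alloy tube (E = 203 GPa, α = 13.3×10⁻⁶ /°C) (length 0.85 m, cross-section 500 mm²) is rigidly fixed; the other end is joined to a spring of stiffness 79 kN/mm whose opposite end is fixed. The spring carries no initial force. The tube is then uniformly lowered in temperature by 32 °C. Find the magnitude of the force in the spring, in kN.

The unrestrained thermal change is αΔT L = 13.3×10⁻⁶ × 32 × 850 = 0.3618 mm.
With a force P in the spring, the elastic change of the tube is PL/(AE) and that of the spring is P/k; compatibility requires their sum to equal δ_free.
So P = δ_free / [L/(AE) + 1/k] = 0.3618 / [ 850/(500×203×10³) + 1/(79×10³) ].
P = 0.3618 / 2.103×10⁻⁵ = 17200 N.

P ≈ 17.2 kN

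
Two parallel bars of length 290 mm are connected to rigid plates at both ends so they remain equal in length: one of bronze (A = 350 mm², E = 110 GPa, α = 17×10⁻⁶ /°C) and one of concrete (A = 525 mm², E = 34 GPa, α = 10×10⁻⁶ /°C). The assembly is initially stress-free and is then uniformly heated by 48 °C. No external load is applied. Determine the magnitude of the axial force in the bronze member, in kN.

P ≈ 4.1 kN (compressive in the bronze)

Equilibrium of a rigid end plate with no external load gives equal and opposite internal forces ±P in the two members. Since α_{bronze} > α_{concrete}, heating drives the bronze into compression and the concrete into tension.
Equating the net (thermal + elastic) strains gives |α₁ − α₂|·ΔT = P·[1/(A₁E₁) + 1/(A₂E₂)].
|α₁ − α₂|·ΔT = 7×10⁻⁶ × 48 = 0.000336.
1/(A₁E₁) + 1/(A₂E₂) = 1/(350×110×10³) + 1/(525×34×10³) = 8.2×10⁻⁸ N⁻¹.
So P = 0.000336 / 8.2×10⁻⁸ = 4.098 kN.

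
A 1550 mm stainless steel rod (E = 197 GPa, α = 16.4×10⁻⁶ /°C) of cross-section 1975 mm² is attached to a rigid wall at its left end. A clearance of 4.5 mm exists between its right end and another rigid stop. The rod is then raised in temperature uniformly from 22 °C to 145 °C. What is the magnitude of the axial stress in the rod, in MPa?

If the wall were absent the rod would grow by αΔT L = 16.4×10⁻⁶ × 123 × 1550 = 3.127 mm.
Since δ_free = 3.13 mm is less than the 4.5 mm gap, the rod never touches the wall. No axial force develops.

σ ≈ 0 MPa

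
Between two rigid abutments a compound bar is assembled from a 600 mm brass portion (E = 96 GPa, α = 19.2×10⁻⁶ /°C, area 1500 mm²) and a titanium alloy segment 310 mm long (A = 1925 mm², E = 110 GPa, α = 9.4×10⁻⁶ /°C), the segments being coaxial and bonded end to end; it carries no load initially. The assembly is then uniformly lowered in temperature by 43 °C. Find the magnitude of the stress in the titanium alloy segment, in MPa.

Free thermal contraction of the whole bar: Σ αᵢΔT Lᵢ = 19.2×10⁻⁶×43×600 + 9.4×10⁻⁶×43×310 = 0.6207 mm.
The walls prevent any net length change, so an axial force P (same in every segment) develops. Compatibility: P · Σ Lᵢ/(AᵢEᵢ) = δ_free.
The series flexibility is Σ Lᵢ/(AᵢEᵢ) = 600/(1500×96×10³) + 310/(1925×110×10³) = 5.631×10⁻⁶ mm/N.
P = 0.6207 / 5.631×10⁻⁶ = 110200 N = 110.2 kN, tensile.
σ_{titanium alloy} = P / A = 110200 / 1925 = 57.26 MPa.

σ ≈ 57.3 MPa (tensile)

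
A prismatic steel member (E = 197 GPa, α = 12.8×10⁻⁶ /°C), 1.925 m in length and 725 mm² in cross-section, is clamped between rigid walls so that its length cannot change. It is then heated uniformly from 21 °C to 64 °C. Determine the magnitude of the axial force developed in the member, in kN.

The ends cannot move, so σ = EαΔT = 197×10³ × 12.8×10⁻⁶ × 43 = 108.4 MPa.
Then P = σA = 108.4 × 725 mm² = 78.61 kN, compressive.

P ≈ 78.6 kN (compressive)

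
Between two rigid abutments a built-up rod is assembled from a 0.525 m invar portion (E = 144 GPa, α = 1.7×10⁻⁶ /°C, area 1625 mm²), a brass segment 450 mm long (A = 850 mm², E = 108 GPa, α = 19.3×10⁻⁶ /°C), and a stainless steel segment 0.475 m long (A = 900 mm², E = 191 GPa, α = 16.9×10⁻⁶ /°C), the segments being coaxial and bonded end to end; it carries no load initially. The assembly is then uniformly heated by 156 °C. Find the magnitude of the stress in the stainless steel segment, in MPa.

σ ≈ 308 MPa (compressive)

With the walls removed the bar would change length by δ_free = Σ αᵢΔT Lᵢ = 1.7×10⁻⁶×156×525 + 19.3×10⁻⁶×156×450 + 16.9×10⁻⁶×156×475 = 2.746 mm.
The rigid supports impose zero overall length change; the single axial force P common to all segments must satisfy P Σ Lᵢ/(AᵢEᵢ) = δ_free.
Σ Lᵢ/(AᵢEᵢ) = 525/(1625×144×10³) + 450/(850×108×10³) + 475/(900×191×10³) = 9.909×10⁻⁶ mm/N.
So P = 2.746 / 9.909×10⁻⁶ = 277.2 kN, compressive.
σ_{stainless steel} = P / A = 277200 / 900 = 308 MPa.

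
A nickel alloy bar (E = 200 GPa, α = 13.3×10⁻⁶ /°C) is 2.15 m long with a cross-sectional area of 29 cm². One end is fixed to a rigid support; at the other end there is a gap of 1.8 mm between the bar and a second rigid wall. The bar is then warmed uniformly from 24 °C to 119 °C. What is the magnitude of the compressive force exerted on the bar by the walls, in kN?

Free thermal elongation = αΔT L = 13.3×10⁻⁶ × 95 × 2150 = 2.717 mm.
The gap closes (δ_free > 1.8 mm) and the wall then resists a further 2.717 − 1.8 = 0.9165 mm of expansion.
That suppressed elongation corresponds to σ = E·Δ/L = 200×10³ × 0.9165/2150 = 85.26 MPa.
P = σA = 85.26 × 2900 = 247.2 kN.

P ≈ 247 kN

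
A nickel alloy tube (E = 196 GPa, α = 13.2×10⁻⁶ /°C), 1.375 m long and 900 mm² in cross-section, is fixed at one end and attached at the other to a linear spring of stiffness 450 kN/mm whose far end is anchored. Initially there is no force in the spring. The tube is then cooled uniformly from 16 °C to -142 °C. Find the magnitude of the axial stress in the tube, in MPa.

σ ≈ 318 MPa (tensile)

If the spring were absent the tube would shorten by αΔT L = 13.2×10⁻⁶ × 158 × 1375 = 2.868 mm.
Let P be the tensile force in the spring. The tube extends elastically by PL/(AE) and the spring stretches by P/k; together these equal δ_free.
So P = δ_free / [L/(AE) + 1/k] = 2.868 / [ 1375/(900×196×10³) + 1/(450×10³) ].
P = 2.868 / 1.002×10⁻⁵ = 286300 N.
σ = P/A = 286300/900 = 318.1 MPa.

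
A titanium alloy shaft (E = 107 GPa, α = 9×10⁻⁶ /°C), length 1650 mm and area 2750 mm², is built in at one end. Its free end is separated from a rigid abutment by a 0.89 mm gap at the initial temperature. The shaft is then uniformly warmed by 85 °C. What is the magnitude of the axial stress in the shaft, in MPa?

If the wall were absent the shaft would grow by αΔT L = 9×10⁻⁶ × 85 × 1650 = 1.262 mm.
After closing the 0.89 mm clearance, 1.262 − 0.89 = 0.3723 mm of expansion remains to be suppressed by the wall.
That suppressed elongation corresponds to σ = E·Δ/L = 107×10³ × 0.3723/1650 = 24.14 MPa.

σ ≈ 24.1 MPa (compressive)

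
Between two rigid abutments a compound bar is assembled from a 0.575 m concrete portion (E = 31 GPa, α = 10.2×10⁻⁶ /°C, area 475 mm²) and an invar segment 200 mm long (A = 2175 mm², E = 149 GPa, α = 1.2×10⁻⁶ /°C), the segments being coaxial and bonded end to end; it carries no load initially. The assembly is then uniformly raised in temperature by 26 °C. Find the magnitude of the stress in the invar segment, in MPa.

With the walls removed the bar would change length by δ_free = Σ αᵢΔT Lᵢ = 10.2×10⁻⁶×26×575 + 1.2×10⁻⁶×26×200 = 0.1587 mm.
The walls prevent any net length change, so an axial force P (same in every segment) develops. Compatibility: P · Σ Lᵢ/(AᵢEᵢ) = δ_free.
Σ Lᵢ/(AᵢEᵢ) = 575/(475×31×10³) + 200/(2175×149×10³) = 3.967×10⁻⁵ mm/N.
P = 0.1587 / 3.967×10⁻⁵ = 4002 N = 4.002 kN, compressive.
σ_{invar} = P / A = 4002 / 2175 = 1.84 MPa.

σ ≈ 1.84 MPa (compressive)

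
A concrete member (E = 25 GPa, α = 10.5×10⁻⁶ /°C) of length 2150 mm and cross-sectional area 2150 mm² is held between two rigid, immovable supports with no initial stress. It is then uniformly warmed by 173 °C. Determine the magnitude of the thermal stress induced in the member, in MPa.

σ ≈ 45.4 MPa (compressive)

Because both ends are immovable the net strain is zero, and the suppressed thermal strain is αΔT = 10.5×10⁻⁶ × 173 = 1816.5×10⁻⁶.
σ = EαΔT = 25×10³ × 10.5×10⁻⁶ × 173 = 45.41 MPa (compressive; the member is trying to expand).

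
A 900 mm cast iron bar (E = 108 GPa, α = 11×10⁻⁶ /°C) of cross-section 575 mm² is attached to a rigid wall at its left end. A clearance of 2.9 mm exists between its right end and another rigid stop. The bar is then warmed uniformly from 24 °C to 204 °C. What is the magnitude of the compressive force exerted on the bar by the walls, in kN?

P ≈ 0 kN

Free thermal elongation = αΔT L = 11×10⁻⁶ × 180 × 900 = 1.782 mm.
Since δ_free = 1.78 mm is less than the 2.9 mm gap, the bar never touches the wall. No axial force develops.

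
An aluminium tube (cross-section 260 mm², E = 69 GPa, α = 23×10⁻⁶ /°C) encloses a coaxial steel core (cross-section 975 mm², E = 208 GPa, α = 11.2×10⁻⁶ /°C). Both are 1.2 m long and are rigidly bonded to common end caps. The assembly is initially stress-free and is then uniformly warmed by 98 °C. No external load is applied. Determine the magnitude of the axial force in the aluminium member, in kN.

Both members must finish at the same length. With the larger α, the aluminium tends to over-expand; the plates restrain it, putting the aluminium in compression and the steel in tension. With no external load the two internal forces are equal and opposite, magnitude P.
Setting the final lengths equal and cancelling L: (α₁ − α₂)ΔT = P/(A₁E₁) + P/(A₂E₂).
|α₁ − α₂|·ΔT = 11.8×10⁻⁶ × 98 = 0.001156.
1/(A₁E₁) + 1/(A₂E₂) = 1/(260×69×10³) + 1/(975×208×10³) = 6.067×10⁻⁸ N⁻¹.
P = 0.001156 / 6.067×10⁻⁸ = 19060 N = 19.06 kN.

P ≈ 19.1 kN (compressive in the aluminium)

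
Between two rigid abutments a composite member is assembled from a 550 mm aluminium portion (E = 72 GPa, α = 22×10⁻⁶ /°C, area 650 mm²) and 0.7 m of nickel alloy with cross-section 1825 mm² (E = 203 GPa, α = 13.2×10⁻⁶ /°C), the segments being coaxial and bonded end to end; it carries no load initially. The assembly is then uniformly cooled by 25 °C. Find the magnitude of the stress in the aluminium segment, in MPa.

With the walls removed the bar would change length by δ_free = Σ αᵢΔT Lᵢ = 22×10⁻⁶×25×550 + 13.2×10⁻⁶×25×700 = 0.5335 mm.
The walls prevent any net length change, so an axial force P (same in every segment) develops. Compatibility: P · Σ Lᵢ/(AᵢEᵢ) = δ_free.
The series flexibility is Σ Lᵢ/(AᵢEᵢ) = 550/(650×72×10³) + 700/(1825×203×10³) = 1.364×10⁻⁵ mm/N.
So P = 0.5335 / 1.364×10⁻⁵ = 39.11 kN, tensile.
σ_{aluminium} = P / A = 39110 / 650 = 60.17 MPa.

σ ≈ 60.2 MPa (tensile)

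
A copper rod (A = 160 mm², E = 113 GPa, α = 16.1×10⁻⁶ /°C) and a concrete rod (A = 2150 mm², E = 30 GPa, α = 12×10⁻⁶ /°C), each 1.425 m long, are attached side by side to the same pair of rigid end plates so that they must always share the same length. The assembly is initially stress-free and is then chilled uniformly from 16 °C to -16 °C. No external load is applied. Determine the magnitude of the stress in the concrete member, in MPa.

Both members must finish at the same length. With the larger α, the copper tends to over-contract; the plates restrain it, putting the copper in tension and the concrete in compression. With no external load the two internal forces are equal and opposite, magnitude P.
Equating the net (thermal + elastic) strains gives |α₁ − α₂|·ΔT = P·[1/(A₁E₁) + 1/(A₂E₂)].
|α₁ − α₂|·ΔT = 4.1×10⁻⁶ × 32 = 0.0001312.
1/(A₁E₁) + 1/(A₂E₂) = 1/(160×113×10³) + 1/(2150×30×10³) = 7.081×10⁻⁸ N⁻¹.
So P = 0.0001312 / 7.081×10⁻⁸ = 1.853 kN.
σ_{concrete} = P/A₂ = 1853/2150 = 0.8617 MPa, compressive.

σ ≈ 0.862 MPa (compressive)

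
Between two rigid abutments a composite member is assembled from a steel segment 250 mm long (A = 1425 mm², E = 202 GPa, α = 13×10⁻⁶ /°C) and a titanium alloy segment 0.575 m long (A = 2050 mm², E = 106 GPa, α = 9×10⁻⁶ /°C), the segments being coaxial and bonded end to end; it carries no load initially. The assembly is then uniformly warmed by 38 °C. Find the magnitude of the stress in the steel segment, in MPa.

σ ≈ 63.9 MPa (compressive)

With the walls removed the bar would change length by δ_free = Σ αᵢΔT Lᵢ = 13×10⁻⁶×38×250 + 9×10⁻⁶×38×575 = 0.3202 mm.
The rigid supports impose zero overall length change; the single axial force P common to all segments must satisfy P Σ Lᵢ/(AᵢEᵢ) = δ_free.
The series flexibility is Σ Lᵢ/(AᵢEᵢ) = 250/(1425×202×10³) + 575/(2050×106×10³) = 3.515×10⁻⁶ mm/N.
P = 0.3202 / 3.515×10⁻⁶ = 91090 N = 91.09 kN, compressive.
σ_{steel} = P / A = 91090 / 1425 = 63.92 MPa.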